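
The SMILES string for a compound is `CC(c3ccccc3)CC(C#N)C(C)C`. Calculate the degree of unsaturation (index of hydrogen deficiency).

Atom tally by fragment:
  CH3 → C:1 H:3
  CH(C6H5) → C:7 H:6
  CH2 → C:1 H:2
  CH(CN) → C:2 H:1 N:1
  CH(CH3) → C:2 H:4
  CH3 → C:1 H:3
Element totals:
  C: 14
  H: 19
  N: 1
Molecular formula: C14H19N.
DoU = (2C + 2 + N − H − X) / 2 = (2·14 + 2 + 1 − 19 − 0) / 2 = 6.

6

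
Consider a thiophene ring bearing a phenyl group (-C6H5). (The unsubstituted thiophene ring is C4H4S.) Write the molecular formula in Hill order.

Atom tally by fragment:
  thiophene ring core → C:4 H:4 S:1
  (− 1 ring H displaced by substituents)
  + C6H5 → C:6 H:5
Element totals:
  C: 10
  H: 8
  S: 1

C10H8S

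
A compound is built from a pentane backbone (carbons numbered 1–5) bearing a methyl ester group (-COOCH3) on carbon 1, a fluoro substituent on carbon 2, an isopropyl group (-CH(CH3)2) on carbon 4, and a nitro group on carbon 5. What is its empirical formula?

Atom tally by fragment:
  CH3OOCCH2 → C:3 H:5 O:2
  CH(F) → C:1 H:1 F:1
  CH2 → C:1 H:2
  CH(CH(CH3)2) → C:4 H:8
  CH2NO2 → C:1 H:2 N:1 O:2
Element totals:
  C: 10
  H: 18
  F: 1
  N: 1
  O: 4
Molecular formula: C10H18FNO4.
gcd of subscripts (10, 1, 18, 1, 4) = 1, so the empirical formula equals the molecular formula.

C10H18FNO4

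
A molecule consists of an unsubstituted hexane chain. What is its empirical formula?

Atom tally by fragment:
  CH3 → C:1 H:3
  CH2 → C:1 H:2
  CH2 → C:1 H:2
  CH2 → C:1 H:2
  CH2 → C:1 H:2
  CH3 → C:1 H:3
Element totals:
  C: 6
  H: 14
Molecular formula: C6H14.
gcd of subscripts = 2; dividing each by 2:
  C: 6/2 = 3
  H: 14/2 = 7

C3H7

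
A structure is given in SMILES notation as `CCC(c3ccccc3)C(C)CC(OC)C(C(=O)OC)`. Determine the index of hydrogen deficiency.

Atom tally by fragment:
  CH3 → C:1 H:3
  CH2 → C:1 H:2
  CH(C6H5) → C:7 H:6
  CH(CH3) → C:2 H:4
  CH2 → C:1 H:2
  CH(OCH3) → C:2 H:4 O:1
  CH2COOCH3 → C:3 H:5 O:2
Element totals:
  C: 17
  H: 26
  O: 3
Molecular formula: C17H26O3.
DoU = (2C + 2 + N − H − X) / 2 = (2·17 + 2 + 0 − 26 − 0) / 2 = 5.

5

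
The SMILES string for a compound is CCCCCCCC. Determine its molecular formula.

Atom tally by fragment:
  CH3 → C:1 H:3
  CH2 → C:1 H:2
  CH2 → C:1 H:2
  CH2 → C:1 H:2
  CH2 → C:1 H:2
  CH2 → C:1 H:2
  CH2 → C:1 H:2
  CH3 → C:1 H:3
Element totals:
  C: 8
  H: 18

C8H18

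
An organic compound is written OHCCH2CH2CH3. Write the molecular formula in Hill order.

C4H8O

Element totals:
  C: 4
  H: 8
  O: 1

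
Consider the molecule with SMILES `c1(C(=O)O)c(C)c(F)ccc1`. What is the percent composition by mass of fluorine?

Atom tally by fragment:
  benzene ring core → C:6 H:6
  (− 3 ring H displaced by substituents)
  + COOH → C:1 H:1 O:2
  + CH3 → C:1 H:3
  + F → F:1
Element totals:
  C: 8
  H: 7
  F: 1
  O: 2
Molecular formula: C8H7FO2.
Molar mass = 154.140 g/mol.
Mass from F: 1 × 18.998 = 18.998 g/mol.
%F = 18.998 / 154.140 × 100 = 12.33%.

12.33%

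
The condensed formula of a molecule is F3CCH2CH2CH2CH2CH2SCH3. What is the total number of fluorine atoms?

Element totals:
  C: 7
  H: 13
  F: 3
  S: 1

3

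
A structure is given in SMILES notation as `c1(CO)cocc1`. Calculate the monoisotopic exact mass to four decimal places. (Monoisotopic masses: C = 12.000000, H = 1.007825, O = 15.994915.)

98.0368

Atom tally by fragment:
  furan ring core → C:4 H:4 O:1
  (− 1 ring H displaced by substituents)
  + CH2OH → C:1 H:3 O:1
Element totals:
  C: 5
  H: 6
  O: 2
Molecular formula: C5H6O2.
  M = 5(12.0) + 6(1.007825) + 2(15.994915)
    = 60.000000 + 6.046950 + 31.989830 = 98.036780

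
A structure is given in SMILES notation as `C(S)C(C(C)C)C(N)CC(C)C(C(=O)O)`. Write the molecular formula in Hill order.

C11H23NO2S

Atom tally by fragment:
  HSCH2 → C:1 H:3 S:1
  CH(CH(CH3)2) → C:4 H:8
  CH(NH2) → C:1 H:3 N:1
  CH2 → C:1 H:2
  CH(CH3) → C:2 H:4
  CH2COOH → C:2 H:3 O:2
Element totals:
  C: 11
  H: 23
  N: 1
  O: 2
  S: 1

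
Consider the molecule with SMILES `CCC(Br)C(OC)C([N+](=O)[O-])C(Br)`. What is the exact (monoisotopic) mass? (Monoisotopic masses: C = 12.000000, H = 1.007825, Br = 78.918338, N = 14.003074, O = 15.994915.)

316.9262

Atom tally by fragment:
  CH3 → C:1 H:3
  CH2 → C:1 H:2
  CH(Br) → C:1 H:1 Br:1
  CH(OCH3) → C:2 H:4 O:1
  CH(NO2) → C:1 H:1 N:1 O:2
  CH2Br → C:1 H:2 Br:1
Element totals:
  C: 7
  H: 13
  Br: 2
  N: 1
  O: 3
Molecular formula: C7H13Br2NO3.
  M = 7(12.0) + 13(1.007825) + 2(78.918338) + 14.003074 + 3(15.994915)
    = 84.000000 + 13.101725 + 157.836676 + 14.003074 + 47.984745 = 316.926220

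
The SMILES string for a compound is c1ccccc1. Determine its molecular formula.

Atom tally by fragment:
  benzene ring core → C:6 H:6
Element totals:
  C: 6
  H: 6

C6H6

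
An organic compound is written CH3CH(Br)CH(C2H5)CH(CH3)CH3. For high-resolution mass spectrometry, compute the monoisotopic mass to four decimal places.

192.0514

Atom tally by fragment:
  CH3 → C:1 H:3
  CH(Br) → C:1 H:1 Br:1
  CH(C2H5) → C:3 H:6
  CH(CH3) → C:2 H:4
  CH3 → C:1 H:3
Element totals:
  C: 8
  H: 17
  Br: 1
Molecular formula: C8H17Br.
  M = 8(12.0) + 17(1.007825) + 78.918338
    = 96.000000 + 17.133025 + 78.918338 = 192.051363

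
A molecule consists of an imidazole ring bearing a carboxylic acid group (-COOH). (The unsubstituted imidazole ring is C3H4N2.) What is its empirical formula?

Atom tally by fragment:
  imidazole ring core → C:3 H:4 N:2
  (− 1 ring H displaced by substituents)
  + COOH → C:1 H:1 O:2
Element totals:
  C: 4
  H: 4
  N: 2
  O: 2
Molecular formula: C4H4N2O2.
gcd of subscripts = 2; dividing each by 2:
  C: 4/2 = 2
  H: 4/2 = 2
  N: 2/2 = 1
  O: 2/2 = 1

C2H2NO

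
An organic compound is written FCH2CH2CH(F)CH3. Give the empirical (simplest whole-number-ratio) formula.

C2H4F

Atom tally by fragment:
  FCH2 → C:1 H:2 F:1
  CH2 → C:1 H:2
  CH(F) → C:1 H:1 F:1
  CH3 → C:1 H:3
Element totals:
  C: 4
  H: 8
  F: 2
Molecular formula: C4H8F2.
gcd of subscripts = 2; dividing each by 2:
  C: 4/2 = 2
  F: 2/2 = 1
  H: 8/2 = 4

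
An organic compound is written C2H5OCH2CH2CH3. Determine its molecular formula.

C5H12O

Atom tally by fragment:
  C2H5OCH2 → C:3 H:7 O:1
  CH2 → C:1 H:2
  CH3 → C:1 H:3
Element totals:
  C: 5
  H: 12
  O: 1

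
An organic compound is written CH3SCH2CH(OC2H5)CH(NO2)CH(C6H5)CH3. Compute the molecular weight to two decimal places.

Atom tally by fragment:
  CH3SCH2 → C:2 H:5 S:1
  CH(OC2H5) → C:3 H:6 O:1
  CH(NO2) → C:1 H:1 N:1 O:2
  CH(C6H5) → C:7 H:6
  CH3 → C:1 H:3
Element totals:
  C: 14
  H: 21
  N: 1
  O: 3
  S: 1
Molecular formula: C14H21NO3S.
  M = 14(12.011) + 21(1.008) + 14.007 + 3(15.999) + 32.06
    = 168.154 + 21.168 + 14.007 + 47.997 + 32.060 = 283.386

283.39 g/mol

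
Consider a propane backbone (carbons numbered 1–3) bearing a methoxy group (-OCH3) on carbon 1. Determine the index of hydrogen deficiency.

Atom tally by fragment:
  CH3OCH2 → C:2 H:5 O:1
  CH2 → C:1 H:2
  CH3 → C:1 H:3
Element totals:
  C: 4
  H: 10
  O: 1
Molecular formula: C4H10O.
DoU = (2C + 2 + N − H − X) / 2 = (2·4 + 2 + 0 − 10 − 0) / 2 = 0.

0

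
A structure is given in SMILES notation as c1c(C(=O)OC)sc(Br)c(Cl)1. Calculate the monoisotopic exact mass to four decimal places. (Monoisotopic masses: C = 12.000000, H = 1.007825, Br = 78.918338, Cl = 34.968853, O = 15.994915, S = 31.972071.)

Atom tally by fragment:
  thiophene ring core → C:4 H:4 S:1
  (− 3 ring H displaced by substituents)
  + COOCH3 → C:2 H:3 O:2
  + Br → Br:1
  + Cl → Cl:1
Element totals:
  C: 6
  H: 4
  Br: 1
  Cl: 1
  O: 2
  S: 1
Molecular formula: C6H4BrClO2S.
  M = 6(12.0) + 4(1.007825) + 78.918338 + 34.968853 + 2(15.994915) + 31.972071
    = 72.000000 + 4.031300 + 78.918338 + 34.968853 + 31.989830 + 31.972071 = 253.880392

253.8804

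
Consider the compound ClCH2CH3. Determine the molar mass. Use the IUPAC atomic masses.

64.51 g/mol

Element totals:
  C: 2
  H: 5
  Cl: 1
Molecular formula: C2H5Cl.
  M = 2(12.011) + 5(1.008) + 35.45
    = 24.022 + 5.040 + 35.450 = 64.512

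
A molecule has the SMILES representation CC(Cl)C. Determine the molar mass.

78.54 g/mol

Atom tally by fragment:
  CH3 → C:1 H:3
  CH(Cl) → C:1 H:1 Cl:1
  CH3 → C:1 H:3
Element totals:
  C: 3
  H: 7
  Cl: 1
Molecular formula: C3H7Cl.
  M = 3(12.011) + 7(1.008) + 35.45
    = 36.033 + 7.056 + 35.450 = 78.539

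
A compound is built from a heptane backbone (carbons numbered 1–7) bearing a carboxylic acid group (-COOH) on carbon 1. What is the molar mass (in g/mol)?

Atom tally by fragment:
  HOOCCH2 → C:2 H:3 O:2
  CH2 → C:1 H:2
  CH2 → C:1 H:2
  CH2 → C:1 H:2
  CH2 → C:1 H:2
  CH2 → C:1 H:2
  CH3 → C:1 H:3
Element totals:
  C: 8
  H: 16
  O: 2
Molecular formula: C8H16O2.
  M = 8(12.011) + 16(1.008) + 2(15.999)
    = 96.088 + 16.128 + 31.998 = 144.214

144.21 g/mol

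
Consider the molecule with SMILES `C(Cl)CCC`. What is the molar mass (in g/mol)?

Atom tally by fragment:
  ClCH2 → C:1 H:2 Cl:1
  CH2 → C:1 H:2
  CH2 → C:1 H:2
  CH3 → C:1 H:3
Element totals:
  C: 4
  H: 9
  Cl: 1
Molecular formula: C4H9Cl.
  M = 4(12.011) + 9(1.008) + 35.45
    = 48.044 + 9.072 + 35.450 = 92.566

92.57 g/mol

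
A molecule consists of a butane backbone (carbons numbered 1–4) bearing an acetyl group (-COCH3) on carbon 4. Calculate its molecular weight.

100.16 g/mol

Atom tally by fragment:
  CH3 → C:1 H:3
  CH2 → C:1 H:2
  CH2 → C:1 H:2
  CH2COCH3 → C:3 H:5 O:1
Element totals:
  C: 6
  H: 12
  O: 1
Molecular formula: C6H12O.
  M = 6(12.011) + 12(1.008) + 15.999
    = 72.066 + 12.096 + 15.999 = 100.161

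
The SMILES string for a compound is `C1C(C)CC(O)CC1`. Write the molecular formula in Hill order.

Atom tally by fragment:
  cyclohexane ring core → C:6 H:12
  (− 2 ring H displaced by substituents)
  + CH3 → C:1 H:3
  + OH → O:1 H:1
Element totals:
  C: 7
  H: 14
  O: 1

C7H14O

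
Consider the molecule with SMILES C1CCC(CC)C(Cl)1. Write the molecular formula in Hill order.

C7H13Cl

Atom tally by fragment:
  cyclopentane ring core → C:5 H:10
  (− 2 ring H displaced by substituents)
  + C2H5 → C:2 H:5
  + Cl → Cl:1
Element totals:
  C: 7
  H: 13
  Cl: 1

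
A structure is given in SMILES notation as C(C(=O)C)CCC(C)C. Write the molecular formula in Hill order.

C8H16O

Atom tally by fragment:
  CH3COCH2 → C:3 H:5 O:1
  CH2 → C:1 H:2
  CH2 → C:1 H:2
  CH(CH3) → C:2 H:4
  CH3 → C:1 H:3
Element totals:
  C: 8
  H: 16
  O: 1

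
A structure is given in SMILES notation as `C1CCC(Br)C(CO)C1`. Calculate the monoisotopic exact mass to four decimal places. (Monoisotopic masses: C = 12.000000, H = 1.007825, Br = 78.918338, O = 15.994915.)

192.0150

Atom tally by fragment:
  cyclohexane ring core → C:6 H:12
  (− 2 ring H displaced by substituents)
  + Br → Br:1
  + CH2OH → C:1 H:3 O:1
Element totals:
  C: 7
  H: 13
  Br: 1
  O: 1
Molecular formula: C7H13BrO.
  M = 7(12.0) + 13(1.007825) + 78.918338 + 15.994915
    = 84.000000 + 13.101725 + 78.918338 + 15.994915 = 192.014978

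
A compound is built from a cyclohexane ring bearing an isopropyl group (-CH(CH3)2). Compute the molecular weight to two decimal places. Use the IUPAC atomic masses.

Atom tally by fragment:
  cyclohexane ring core → C:6 H:12
  (− 1 ring H displaced by substituents)
  + CH(CH3)2 → C:3 H:7
Element totals:
  C: 9
  H: 18
Molecular formula: C9H18.
  M = 9(12.011) + 18(1.008)
    = 108.099 + 18.144 = 126.243

126.24 g/mol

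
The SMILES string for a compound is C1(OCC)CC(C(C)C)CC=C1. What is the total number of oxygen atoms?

1

Atom tally by fragment:
  cyclohexene ring core → C:6 H:10
  (− 2 ring H displaced by substituents)
  + OC2H5 → C:2 H:5 O:1
  + CH(CH3)2 → C:3 H:7
Element totals:
  C: 11
  H: 20
  O: 1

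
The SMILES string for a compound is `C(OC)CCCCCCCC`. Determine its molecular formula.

C10H22O

Atom tally by fragment:
  CH3OCH2 → C:2 H:5 O:1
  CH2 → C:1 H:2
  CH2 → C:1 H:2
  CH2 → C:1 H:2
  CH2 → C:1 H:2
  CH2 → C:1 H:2
  CH2 → C:1 H:2
  CH2 → C:1 H:2
  CH3 → C:1 H:3
Element totals:
  C: 10
  H: 22
  O: 1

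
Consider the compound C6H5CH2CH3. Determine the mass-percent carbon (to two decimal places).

90.51%

Atom tally by fragment:
  C6H5CH2 → C:7 H:7
  CH3 → C:1 H:3
Element totals:
  C: 8
  H: 10
Molecular formula: C8H10.
Molar mass = 106.168 g/mol.
Mass from C: 8 × 12.011 = 96.088 g/mol.
%C = 96.088 / 106.168 × 100 = 90.51%.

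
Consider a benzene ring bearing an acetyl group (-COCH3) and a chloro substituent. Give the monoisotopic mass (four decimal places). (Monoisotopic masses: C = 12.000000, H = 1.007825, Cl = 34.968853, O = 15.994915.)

154.0185

Atom tally by fragment:
  benzene ring core → C:6 H:6
  (− 2 ring H displaced by substituents)
  + COCH3 → C:2 H:3 O:1
  + Cl → Cl:1
Element totals:
  C: 8
  H: 7
  Cl: 1
  O: 1
Molecular formula: C8H7ClO.
  M = 8(12.0) + 7(1.007825) + 34.968853 + 15.994915
    = 96.000000 + 7.054775 + 34.968853 + 15.994915 = 154.018543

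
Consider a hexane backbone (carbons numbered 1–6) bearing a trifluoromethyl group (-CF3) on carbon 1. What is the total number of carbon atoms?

7

Atom tally by fragment:
  F3CCH2 → C:2 H:2 F:3
  CH2 → C:1 H:2
  CH2 → C:1 H:2
  CH2 → C:1 H:2
  CH2 → C:1 H:2
  CH3 → C:1 H:3
Element totals:
  C: 7
  H: 13
  F: 3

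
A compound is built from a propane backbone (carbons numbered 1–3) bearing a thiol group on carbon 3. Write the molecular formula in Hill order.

Atom tally by fragment:
  CH3 → C:1 H:3
  CH2 → C:1 H:2
  CH2SH → C:1 H:3 S:1
Element totals:
  C: 3
  H: 8
  S: 1

C3H8S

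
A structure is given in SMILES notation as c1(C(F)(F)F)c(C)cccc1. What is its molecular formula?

Atom tally by fragment:
  benzene ring core → C:6 H:6
  (− 2 ring H displaced by substituents)
  + CF3 → C:1 F:3
  + CH3 → C:1 H:3
Element totals:
  C: 8
  H: 7
  F: 3

C8H7F3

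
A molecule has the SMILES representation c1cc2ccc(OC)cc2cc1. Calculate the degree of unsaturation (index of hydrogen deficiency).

Atom tally by fragment:
  naphthalene ring system core → C:10 H:8
  (− 1 ring H displaced by substituents)
  + OCH3 → C:1 H:3 O:1
Element totals:
  C: 11
  H: 10
  O: 1
Molecular formula: C11H10O.
DoU = (2C + 2 + N − H − X) / 2 = (2·11 + 2 + 0 − 10 − 0) / 2 = 7.

7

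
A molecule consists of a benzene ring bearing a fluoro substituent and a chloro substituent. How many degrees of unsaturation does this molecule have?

Atom tally by fragment:
  benzene ring core → C:6 H:6
  (− 2 ring H displaced by substituents)
  + F → F:1
  + Cl → Cl:1
Element totals:
  C: 6
  H: 4
  Cl: 1
  F: 1
Molecular formula: C6H4ClF.
DoU = (2C + 2 + N − H − X) / 2 = (2·6 + 2 + 0 − 4 − 2) / 2 = 4.

4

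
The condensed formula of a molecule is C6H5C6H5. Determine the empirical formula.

C6H5

Atom tally by fragment:
  benzene ring core → C:6 H:6
  (− 1 ring H displaced by substituents)
  + C6H5 → C:6 H:5
Element totals:
  C: 12
  H: 10
Molecular formula: C12H10.
gcd of subscripts = 2; dividing each by 2:
  C: 12/2 = 6
  H: 10/2 = 5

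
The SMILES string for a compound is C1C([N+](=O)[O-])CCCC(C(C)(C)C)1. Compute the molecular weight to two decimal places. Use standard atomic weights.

185.27 g/mol

Atom tally by fragment:
  cyclohexane ring core → C:6 H:12
  (− 2 ring H displaced by substituents)
  + NO2 → N:1 O:2
  + C(CH3)3 → C:4 H:9
Element totals:
  C: 10
  H: 19
  N: 1
  O: 2
Molecular formula: C10H19NO2.
  M = 10(12.011) + 19(1.008) + 14.007 + 2(15.999)
    = 120.110 + 19.152 + 14.007 + 31.998 = 185.267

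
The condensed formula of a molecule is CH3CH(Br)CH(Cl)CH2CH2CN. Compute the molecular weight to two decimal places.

Atom tally by fragment:
  CH3 → C:1 H:3
  CH(Br) → C:1 H:1 Br:1
  CH(Cl) → C:1 H:1 Cl:1
  CH2 → C:1 H:2
  CH2CN → C:2 H:2 N:1
Element totals:
  C: 6
  H: 9
  Br: 1
  Cl: 1
  N: 1
Molecular formula: C6H9BrClN.
  M = 6(12.011) + 9(1.008) + 79.904 + 35.45 + 14.007
    = 72.066 + 9.072 + 79.904 + 35.450 + 14.007 = 210.499

210.50 g/mol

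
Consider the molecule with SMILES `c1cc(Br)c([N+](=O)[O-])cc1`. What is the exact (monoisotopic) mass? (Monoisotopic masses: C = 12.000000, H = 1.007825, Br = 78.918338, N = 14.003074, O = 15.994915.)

200.9425

Atom tally by fragment:
  benzene ring core → C:6 H:6
  (− 2 ring H displaced by substituents)
  + Br → Br:1
  + NO2 → N:1 O:2
Element totals:
  C: 6
  H: 4
  Br: 1
  N: 1
  O: 2
Molecular formula: C6H4BrNO2.
  M = 6(12.0) + 4(1.007825) + 78.918338 + 14.003074 + 2(15.994915)
    = 72.000000 + 4.031300 + 78.918338 + 14.003074 + 31.989830 = 200.942542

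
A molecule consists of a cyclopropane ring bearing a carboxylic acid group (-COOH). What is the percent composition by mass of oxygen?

Atom tally by fragment:
  cyclopropane ring core → C:3 H:6
  (− 1 ring H displaced by substituents)
  + COOH → C:1 H:1 O:2
Element totals:
  C: 4
  H: 6
  O: 2
Molecular formula: C4H6O2.
Molar mass = 86.090 g/mol.
Mass from O: 2 × 15.999 = 31.998 g/mol.
%O = 31.998 / 86.090 × 100 = 37.17%.

37.17%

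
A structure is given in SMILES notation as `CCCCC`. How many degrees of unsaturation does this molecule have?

Atom tally by fragment:
  CH3 → C:1 H:3
  CH2 → C:1 H:2
  CH2 → C:1 H:2
  CH2 → C:1 H:2
  CH3 → C:1 H:3
Element totals:
  C: 5
  H: 12
Molecular formula: C5H12.
DoU = (2C + 2 + N − H − X) / 2 = (2·5 + 2 + 0 − 12 − 0) / 2 = 0.

0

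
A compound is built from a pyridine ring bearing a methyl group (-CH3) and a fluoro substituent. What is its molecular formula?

C6H6FN

Atom tally by fragment:
  pyridine ring core → C:5 H:5 N:1
  (− 2 ring H displaced by substituents)
  + CH3 → C:1 H:3
  + F → F:1
Element totals:
  C: 6
  H: 6
  F: 1
  N: 1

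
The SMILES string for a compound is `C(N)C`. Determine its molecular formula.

Atom tally by fragment:
  H2NCH2 → C:1 H:4 N:1
  CH3 → C:1 H:3
Element totals:
  C: 2
  H: 7
  N: 1

C2H7N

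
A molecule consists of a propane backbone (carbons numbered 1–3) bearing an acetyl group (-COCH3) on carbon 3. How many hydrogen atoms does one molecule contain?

Atom tally by fragment:
  CH3 → C:1 H:3
  CH2 → C:1 H:2
  CH2COCH3 → C:3 H:5 O:1
Element totals:
  C: 5
  H: 10
  O: 1

10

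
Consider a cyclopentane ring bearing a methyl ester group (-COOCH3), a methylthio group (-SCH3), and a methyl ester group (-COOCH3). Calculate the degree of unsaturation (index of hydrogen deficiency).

Atom tally by fragment:
  cyclopentane ring core → C:5 H:10
  (− 3 ring H displaced by substituents)
  + COOCH3 → C:2 H:3 O:2
  + SCH3 → C:1 H:3 S:1
  + COOCH3 → C:2 H:3 O:2
Element totals:
  C: 10
  H: 16
  O: 4
  S: 1
Molecular formula: C10H16O4S.
DoU = (2C + 2 + N − H − X) / 2 = (2·10 + 2 + 0 − 16 − 0) / 2 = 3.

3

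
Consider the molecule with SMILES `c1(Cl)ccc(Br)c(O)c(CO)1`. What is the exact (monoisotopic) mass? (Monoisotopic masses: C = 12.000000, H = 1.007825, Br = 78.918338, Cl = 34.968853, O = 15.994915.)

235.9240

Atom tally by fragment:
  benzene ring core → C:6 H:6
  (− 4 ring H displaced by substituents)
  + Cl → Cl:1
  + Br → Br:1
  + OH → O:1 H:1
  + CH2OH → C:1 H:3 O:1
Element totals:
  C: 7
  H: 6
  Br: 1
  Cl: 1
  O: 2
Molecular formula: C7H6BrClO2.
  M = 7(12.0) + 6(1.007825) + 78.918338 + 34.968853 + 2(15.994915)
    = 84.000000 + 6.046950 + 78.918338 + 34.968853 + 31.989830 = 235.923971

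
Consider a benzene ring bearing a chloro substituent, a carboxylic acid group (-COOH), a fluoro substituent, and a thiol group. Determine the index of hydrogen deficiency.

Atom tally by fragment:
  benzene ring core → C:6 H:6
  (− 4 ring H displaced by substituents)
  + Cl → Cl:1
  + COOH → C:1 H:1 O:2
  + F → F:1
  + SH → S:1 H:1
Element totals:
  C: 7
  H: 4
  Cl: 1
  F: 1
  O: 2
  S: 1
Molecular formula: C7H4ClFO2S.
DoU = (2C + 2 + N − H − X) / 2 = (2·7 + 2 + 0 − 4 − 2) / 2 = 5.

5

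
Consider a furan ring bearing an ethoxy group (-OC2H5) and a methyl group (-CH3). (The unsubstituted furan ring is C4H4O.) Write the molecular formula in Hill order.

C7H10O2

Atom tally by fragment:
  furan ring core → C:4 H:4 O:1
  (− 2 ring H displaced by substituents)
  + OC2H5 → C:2 H:5 O:1
  + CH3 → C:1 H:3
Element totals:
  C: 7
  H: 10
  O: 2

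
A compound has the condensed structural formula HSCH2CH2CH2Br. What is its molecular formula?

C3H7BrS

Element totals:
  C: 3
  H: 7
  Br: 1
  S: 1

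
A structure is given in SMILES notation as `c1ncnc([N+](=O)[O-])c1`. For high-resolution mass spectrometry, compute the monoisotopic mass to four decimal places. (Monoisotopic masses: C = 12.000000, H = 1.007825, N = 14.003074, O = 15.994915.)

Atom tally by fragment:
  pyrimidine ring core → C:4 H:4 N:2
  (− 1 ring H displaced by substituents)
  + NO2 → N:1 O:2
Element totals:
  C: 4
  H: 3
  N: 3
  O: 2
Molecular formula: C4H3N3O2.
  M = 4(12.0) + 3(1.007825) + 3(14.003074) + 2(15.994915)
    = 48.000000 + 3.023475 + 42.009222 + 31.989830 = 125.022527

125.0225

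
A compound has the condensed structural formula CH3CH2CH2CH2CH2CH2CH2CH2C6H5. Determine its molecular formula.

C14H22

Element totals:
  C: 14
  H: 22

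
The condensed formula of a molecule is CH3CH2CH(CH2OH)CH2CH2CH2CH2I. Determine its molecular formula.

Atom tally by fragment:
  CH3 → C:1 H:3
  CH2 → C:1 H:2
  CH(CH2OH) → C:2 H:4 O:1
  CH2 → C:1 H:2
  CH2 → C:1 H:2
  CH2 → C:1 H:2
  CH2I → C:1 H:2 I:1
Element totals:
  C: 8
  H: 17
  I: 1
  O: 1

C8H17IO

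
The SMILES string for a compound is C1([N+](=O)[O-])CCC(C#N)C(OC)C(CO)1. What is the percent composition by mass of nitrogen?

Atom tally by fragment:
  cyclohexane ring core → C:6 H:12
  (− 4 ring H displaced by substituents)
  + NO2 → N:1 O:2
  + CN → C:1 N:1
  + OCH3 → C:1 H:3 O:1
  + CH2OH → C:1 H:3 O:1
Element totals:
  C: 9
  H: 14
  N: 2
  O: 4
Molecular formula: C9H14N2O4.
Molar mass = 214.221 g/mol.
Mass from N: 2 × 14.007 = 28.014 g/mol.
%N = 28.014 / 214.221 × 100 = 13.08%.

13.08%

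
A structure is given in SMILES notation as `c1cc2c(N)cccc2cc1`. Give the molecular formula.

Atom tally by fragment:
  naphthalene ring system core → C:10 H:8
  (− 1 ring H displaced by substituents)
  + NH2 → N:1 H:2
Element totals:
  C: 10
  H: 9
  N: 1

C10H9N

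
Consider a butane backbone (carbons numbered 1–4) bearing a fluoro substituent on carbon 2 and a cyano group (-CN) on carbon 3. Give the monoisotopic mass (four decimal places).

Atom tally by fragment:
  CH3 → C:1 H:3
  CH(F) → C:1 H:1 F:1
  CH(CN) → C:2 H:1 N:1
  CH3 → C:1 H:3
Element totals:
  C: 5
  H: 8
  F: 1
  N: 1
Molecular formula: C5H8FN.
  M = 5(12.0) + 8(1.007825) + 18.998403 + 14.003074
    = 60.000000 + 8.062600 + 18.998403 + 14.003074 = 101.064077

101.0641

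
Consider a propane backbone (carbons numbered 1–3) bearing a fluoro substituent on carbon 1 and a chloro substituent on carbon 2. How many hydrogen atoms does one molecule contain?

6

Atom tally by fragment:
  FCH2 → C:1 H:2 F:1
  CH(Cl) → C:1 H:1 Cl:1
  CH3 → C:1 H:3
Element totals:
  C: 3
  H: 6
  Cl: 1
  F: 1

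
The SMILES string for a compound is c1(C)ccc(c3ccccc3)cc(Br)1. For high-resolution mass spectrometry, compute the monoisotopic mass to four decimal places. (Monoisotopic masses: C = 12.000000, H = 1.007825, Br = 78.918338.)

246.0044

Atom tally by fragment:
  benzene ring core → C:6 H:6
  (− 3 ring H displaced by substituents)
  + CH3 → C:1 H:3
  + C6H5 → C:6 H:5
  + Br → Br:1
Element totals:
  C: 13
  H: 11
  Br: 1
Molecular formula: C13H11Br.
  M = 13(12.0) + 11(1.007825) + 78.918338
    = 156.000000 + 11.086075 + 78.918338 = 246.004413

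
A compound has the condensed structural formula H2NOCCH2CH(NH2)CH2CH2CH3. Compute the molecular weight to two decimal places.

Element totals:
  C: 6
  H: 14
  N: 2
  O: 1
Molecular formula: C6H14N2O.
  M = 6(12.011) + 14(1.008) + 2(14.007) + 15.999
    = 72.066 + 14.112 + 28.014 + 15.999 = 130.191

130.19 g/mol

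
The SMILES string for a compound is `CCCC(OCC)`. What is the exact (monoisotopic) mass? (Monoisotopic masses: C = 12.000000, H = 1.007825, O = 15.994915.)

Atom tally by fragment:
  CH3 → C:1 H:3
  CH2 → C:1 H:2
  CH2 → C:1 H:2
  CH2OC2H5 → C:3 H:7 O:1
Element totals:
  C: 6
  H: 14
  O: 1
Molecular formula: C6H14O.
  M = 6(12.0) + 14(1.007825) + 15.994915
    = 72.000000 + 14.109550 + 15.994915 = 102.104465

102.1045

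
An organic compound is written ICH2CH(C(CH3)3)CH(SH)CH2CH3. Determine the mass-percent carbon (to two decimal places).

Element totals:
  C: 9
  H: 19
  I: 1
  S: 1
Molecular formula: C9H19IS.
Molar mass = 286.215 g/mol.
Mass from C: 9 × 12.011 = 108.099 g/mol.
%C = 108.099 / 286.215 × 100 = 37.77%.

37.77%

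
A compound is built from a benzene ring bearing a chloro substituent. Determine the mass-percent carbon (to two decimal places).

Atom tally by fragment:
  benzene ring core → C:6 H:6
  (− 1 ring H displaced by substituents)
  + Cl → Cl:1
Element totals:
  C: 6
  H: 5
  Cl: 1
Molecular formula: C6H5Cl.
Molar mass = 112.556 g/mol.
Mass from C: 6 × 12.011 = 72.066 g/mol.
%C = 72.066 / 112.556 × 100 = 64.03%.

64.03%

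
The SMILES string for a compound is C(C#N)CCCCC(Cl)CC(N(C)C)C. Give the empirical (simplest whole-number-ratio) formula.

Atom tally by fragment:
  NCCH2 → C:2 H:2 N:1
  CH2 → C:1 H:2
  CH2 → C:1 H:2
  CH2 → C:1 H:2
  CH2 → C:1 H:2
  CH(Cl) → C:1 H:1 Cl:1
  CH2 → C:1 H:2
  CH(N(CH3)2) → C:3 H:7 N:1
  CH3 → C:1 H:3
Element totals:
  C: 12
  H: 23
  Cl: 1
  N: 2
Molecular formula: C12H23ClN2.
gcd of subscripts (12, 1, 23, 2) = 1, so the empirical formula equals the molecular formula.

C12H23ClN2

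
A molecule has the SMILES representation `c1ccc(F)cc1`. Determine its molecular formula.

C6H5F

Atom tally by fragment:
  benzene ring core → C:6 H:6
  (− 1 ring H displaced by substituents)
  + F → F:1
Element totals:
  C: 6
  H: 5
  F: 1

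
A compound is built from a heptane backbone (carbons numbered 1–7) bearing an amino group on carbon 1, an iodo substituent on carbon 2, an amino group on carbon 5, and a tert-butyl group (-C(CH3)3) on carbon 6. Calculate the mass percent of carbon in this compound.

Atom tally by fragment:
  H2NCH2 → C:1 H:4 N:1
  CH(I) → C:1 H:1 I:1
  CH2 → C:1 H:2
  CH2 → C:1 H:2
  CH(NH2) → C:1 H:3 N:1
  CH(C(CH3)3) → C:5 H:10
  CH3 → C:1 H:3
Element totals:
  C: 11
  H: 25
  I: 1
  N: 2
Molecular formula: C11H25IN2.
Molar mass = 312.239 g/mol.
Mass from C: 11 × 12.011 = 132.121 g/mol.
%C = 132.121 / 312.239 × 100 = 42.31%.

42.31%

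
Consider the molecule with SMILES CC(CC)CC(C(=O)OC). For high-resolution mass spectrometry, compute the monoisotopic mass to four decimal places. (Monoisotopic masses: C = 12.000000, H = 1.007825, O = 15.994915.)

144.1150

Atom tally by fragment:
  CH3 → C:1 H:3
  CH(C2H5) → C:3 H:6
  CH2 → C:1 H:2
  CH2COOCH3 → C:3 H:5 O:2
Element totals:
  C: 8
  H: 16
  O: 2
Molecular formula: C8H16O2.
  M = 8(12.0) + 16(1.007825) + 2(15.994915)
    = 96.000000 + 16.125200 + 31.989830 = 144.115030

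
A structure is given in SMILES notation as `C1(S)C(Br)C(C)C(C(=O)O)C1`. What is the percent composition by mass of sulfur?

13.41%

Atom tally by fragment:
  cyclopentane ring core → C:5 H:10
  (− 4 ring H displaced by substituents)
  + SH → S:1 H:1
  + Br → Br:1
  + CH3 → C:1 H:3
  + COOH → C:1 H:1 O:2
Element totals:
  C: 7
  H: 11
  Br: 1
  O: 2
  S: 1
Molecular formula: C7H11BrO2S.
Molar mass = 239.127 g/mol.
Mass from S: 1 × 32.06 = 32.060 g/mol.
%S = 32.060 / 239.127 × 100 = 13.41%.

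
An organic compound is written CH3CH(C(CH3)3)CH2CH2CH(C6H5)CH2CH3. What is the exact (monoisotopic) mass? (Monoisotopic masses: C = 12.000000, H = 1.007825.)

232.2191

Atom tally by fragment:
  CH3 → C:1 H:3
  CH(C(CH3)3) → C:5 H:10
  CH2 → C:1 H:2
  CH2 → C:1 H:2
  CH(C6H5) → C:7 H:6
  CH2 → C:1 H:2
  CH3 → C:1 H:3
Element totals:
  C: 17
  H: 28
Molecular formula: C17H28.
  M = 17(12.0) + 28(1.007825)
    = 204.000000 + 28.219100 = 232.219100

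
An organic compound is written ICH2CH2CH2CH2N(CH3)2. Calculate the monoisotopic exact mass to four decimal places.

227.0171

Atom tally by fragment:
  ICH2 → C:1 H:2 I:1
  CH2 → C:1 H:2
  CH2 → C:1 H:2
  CH2N(CH3)2 → C:3 H:8 N:1
Element totals:
  C: 6
  H: 14
  I: 1
  N: 1
Molecular formula: C6H14IN.
  M = 6(12.0) + 14(1.007825) + 126.904472 + 14.003074
    = 72.000000 + 14.109550 + 126.904472 + 14.003074 = 227.017096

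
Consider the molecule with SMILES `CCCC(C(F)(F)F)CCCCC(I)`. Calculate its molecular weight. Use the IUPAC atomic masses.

Atom tally by fragment:
  CH3 → C:1 H:3
  CH2 → C:1 H:2
  CH2 → C:1 H:2
  CH(CF3) → C:2 H:1 F:3
  CH2 → C:1 H:2
  CH2 → C:1 H:2
  CH2 → C:1 H:2
  CH2 → C:1 H:2
  CH2I → C:1 H:2 I:1
Element totals:
  C: 10
  H: 18
  F: 3
  I: 1
Molecular formula: C10H18F3I.
  M = 10(12.011) + 18(1.008) + 3(18.998) + 126.904
    = 120.110 + 18.144 + 56.994 + 126.904 = 322.152

322.15 g/mol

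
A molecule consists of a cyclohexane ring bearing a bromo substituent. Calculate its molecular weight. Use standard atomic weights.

Atom tally by fragment:
  cyclohexane ring core → C:6 H:12
  (− 1 ring H displaced by substituents)
  + Br → Br:1
Element totals:
  C: 6
  H: 11
  Br: 1
Molecular formula: C6H11Br.
  M = 6(12.011) + 11(1.008) + 79.904
    = 72.066 + 11.088 + 79.904 = 163.058

163.06 g/mol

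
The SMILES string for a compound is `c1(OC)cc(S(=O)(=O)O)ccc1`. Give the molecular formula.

Atom tally by fragment:
  benzene ring core → C:6 H:6
  (− 2 ring H displaced by substituents)
  + OCH3 → C:1 H:3 O:1
  + SO3H → S:1 O:3 H:1
Element totals:
  C: 7
  H: 8
  O: 4
  S: 1

C7H8O4S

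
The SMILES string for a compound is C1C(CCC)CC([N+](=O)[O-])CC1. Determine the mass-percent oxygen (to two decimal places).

18.69%

Atom tally by fragment:
  cyclohexane ring core → C:6 H:12
  (− 2 ring H displaced by substituents)
  + CH2CH2CH3 → C:3 H:7
  + NO2 → N:1 O:2
Element totals:
  C: 9
  H: 17
  N: 1
  O: 2
Molecular formula: C9H17NO2.
Molar mass = 171.240 g/mol.
Mass from O: 2 × 15.999 = 31.998 g/mol.
%O = 31.998 / 171.240 × 100 = 18.69%.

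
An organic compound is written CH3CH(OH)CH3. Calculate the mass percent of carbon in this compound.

Atom tally by fragment:
  CH3 → C:1 H:3
  CH(OH) → C:1 H:2 O:1
  CH3 → C:1 H:3
Element totals:
  C: 3
  H: 8
  O: 1
Molecular formula: C3H8O.
Molar mass = 60.096 g/mol.
Mass from C: 3 × 12.011 = 36.033 g/mol.
%C = 36.033 / 60.096 × 100 = 59.96%.

59.96%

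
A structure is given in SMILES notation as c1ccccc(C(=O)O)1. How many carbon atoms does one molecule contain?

Atom tally by fragment:
  benzene ring core → C:6 H:6
  (− 1 ring H displaced by substituents)
  + COOH → C:1 H:1 O:2
Element totals:
  C: 7
  H: 6
  O: 2

7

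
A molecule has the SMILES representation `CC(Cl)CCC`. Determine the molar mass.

Atom tally by fragment:
  CH3 → C:1 H:3
  CH(Cl) → C:1 H:1 Cl:1
  CH2 → C:1 H:2
  CH2 → C:1 H:2
  CH3 → C:1 H:3
Element totals:
  C: 5
  H: 11
  Cl: 1
Molecular formula: C5H11Cl.
  M = 5(12.011) + 11(1.008) + 35.45
    = 60.055 + 11.088 + 35.450 = 106.593

106.59 g/mol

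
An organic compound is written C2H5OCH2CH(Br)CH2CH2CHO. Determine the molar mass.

Atom tally by fragment:
  C2H5OCH2 → C:3 H:7 O:1
  CH(Br) → C:1 H:1 Br:1
  CH2 → C:1 H:2
  CH2CHO → C:2 H:3 O:1
Element totals:
  C: 7
  H: 13
  Br: 1
  O: 2
Molecular formula: C7H13BrO2.
  M = 7(12.011) + 13(1.008) + 79.904 + 2(15.999)
    = 84.077 + 13.104 + 79.904 + 31.998 = 209.083

209.08 g/mol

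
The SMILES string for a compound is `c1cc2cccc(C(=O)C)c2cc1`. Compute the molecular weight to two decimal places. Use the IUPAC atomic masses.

170.21 g/mol

Atom tally by fragment:
  naphthalene ring system core → C:10 H:8
  (− 1 ring H displaced by substituents)
  + COCH3 → C:2 H:3 O:1
Element totals:
  C: 12
  H: 10
  O: 1
Molecular formula: C12H10O.
  M = 12(12.011) + 10(1.008) + 15.999
    = 144.132 + 10.080 + 15.999 = 170.211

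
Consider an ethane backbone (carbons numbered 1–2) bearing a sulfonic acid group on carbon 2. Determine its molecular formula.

C2H6O3S

Atom tally by fragment:
  CH3 → C:1 H:3
  CH2SO3H → C:1 H:3 S:1 O:3
Element totals:
  C: 2
  H: 6
  O: 3
  S: 1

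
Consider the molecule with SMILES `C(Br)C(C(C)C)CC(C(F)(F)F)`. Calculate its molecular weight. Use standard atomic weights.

247.10 g/mol

Atom tally by fragment:
  BrCH2 → C:1 H:2 Br:1
  CH(CH(CH3)2) → C:4 H:8
  CH2 → C:1 H:2
  CH2CF3 → C:2 H:2 F:3
Element totals:
  C: 8
  H: 14
  Br: 1
  F: 3
Molecular formula: C8H14BrF3.
  M = 8(12.011) + 14(1.008) + 79.904 + 3(18.998)
    = 96.088 + 14.112 + 79.904 + 56.994 = 247.098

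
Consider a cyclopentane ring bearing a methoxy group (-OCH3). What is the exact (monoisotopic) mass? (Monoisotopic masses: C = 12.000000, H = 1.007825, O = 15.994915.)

100.0888

Atom tally by fragment:
  cyclopentane ring core → C:5 H:10
  (− 1 ring H displaced by substituents)
  + OCH3 → C:1 H:3 O:1
Element totals:
  C: 6
  H: 12
  O: 1
Molecular formula: C6H12O.
  M = 6(12.0) + 12(1.007825) + 15.994915
    = 72.000000 + 12.093900 + 15.994915 = 100.088815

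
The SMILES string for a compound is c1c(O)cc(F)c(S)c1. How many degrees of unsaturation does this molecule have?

Atom tally by fragment:
  benzene ring core → C:6 H:6
  (− 3 ring H displaced by substituents)
  + OH → O:1 H:1
  + F → F:1
  + SH → S:1 H:1
Element totals:
  C: 6
  H: 5
  F: 1
  O: 1
  S: 1
Molecular formula: C6H5FOS.
DoU = (2C + 2 + N − H − X) / 2 = (2·6 + 2 + 0 − 5 − 1) / 2 = 4.

4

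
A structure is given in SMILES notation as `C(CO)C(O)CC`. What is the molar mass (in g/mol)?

Atom tally by fragment:
  HOCH2CH2 → C:2 H:5 O:1
  CH(OH) → C:1 H:2 O:1
  CH2 → C:1 H:2
  CH3 → C:1 H:3
Element totals:
  C: 5
  H: 12
  O: 2
Molecular formula: C5H12O2.
  M = 5(12.011) + 12(1.008) + 2(15.999)
    = 60.055 + 12.096 + 31.998 = 104.149

104.15 g/mol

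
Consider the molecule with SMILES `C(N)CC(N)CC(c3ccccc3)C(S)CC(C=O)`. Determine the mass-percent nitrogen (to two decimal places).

Atom tally by fragment:
  H2NCH2 → C:1 H:4 N:1
  CH2 → C:1 H:2
  CH(NH2) → C:1 H:3 N:1
  CH2 → C:1 H:2
  CH(C6H5) → C:7 H:6
  CH(SH) → C:1 H:2 S:1
  CH2 → C:1 H:2
  CH2CHO → C:2 H:3 O:1
Element totals:
  C: 15
  H: 24
  N: 2
  O: 1
  S: 1
Molecular formula: C15H24N2OS.
Molar mass = 280.430 g/mol.
Mass from N: 2 × 14.007 = 28.014 g/mol.
%N = 28.014 / 280.430 × 100 = 9.99%.

9.99%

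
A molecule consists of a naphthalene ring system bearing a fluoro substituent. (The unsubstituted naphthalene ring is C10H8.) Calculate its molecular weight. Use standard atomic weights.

Atom tally by fragment:
  naphthalene ring system core → C:10 H:8
  (− 1 ring H displaced by substituents)
  + F → F:1
Element totals:
  C: 10
  H: 7
  F: 1
Molecular formula: C10H7F.
  M = 10(12.011) + 7(1.008) + 18.998
    = 120.110 + 7.056 + 18.998 = 146.164

146.16 g/mol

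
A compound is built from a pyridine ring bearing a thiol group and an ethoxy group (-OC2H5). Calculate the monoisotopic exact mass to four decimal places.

Atom tally by fragment:
  pyridine ring core → C:5 H:5 N:1
  (− 2 ring H displaced by substituents)
  + SH → S:1 H:1
  + OC2H5 → C:2 H:5 O:1
Element totals:
  C: 7
  H: 9
  N: 1
  O: 1
  S: 1
Molecular formula: C7H9NOS.
  M = 7(12.0) + 9(1.007825) + 14.003074 + 15.994915 + 31.972071
    = 84.000000 + 9.070425 + 14.003074 + 15.994915 + 31.972071 = 155.040485

155.0405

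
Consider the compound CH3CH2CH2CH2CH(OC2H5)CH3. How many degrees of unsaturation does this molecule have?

0

Atom tally by fragment:
  CH3 → C:1 H:3
  CH2 → C:1 H:2
  CH2 → C:1 H:2
  CH2 → C:1 H:2
  CH(OC2H5) → C:3 H:6 O:1
  CH3 → C:1 H:3
Element totals:
  C: 8
  H: 18
  O: 1
Molecular formula: C8H18O.
DoU = (2C + 2 + N − H − X) / 2 = (2·8 + 2 + 0 − 18 − 0) / 2 = 0.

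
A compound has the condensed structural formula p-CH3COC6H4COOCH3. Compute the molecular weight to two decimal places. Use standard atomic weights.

Atom tally by fragment:
  benzene ring core → C:6 H:6
  (− 2 ring H displaced by substituents)
  + COCH3 → C:2 H:3 O:1
  + COOCH3 → C:2 H:3 O:2
Element totals:
  C: 10
  H: 10
  O: 3
Molecular formula: C10H10O3.
  M = 10(12.011) + 10(1.008) + 3(15.999)
    = 120.110 + 10.080 + 47.997 = 178.187

178.19 g/mol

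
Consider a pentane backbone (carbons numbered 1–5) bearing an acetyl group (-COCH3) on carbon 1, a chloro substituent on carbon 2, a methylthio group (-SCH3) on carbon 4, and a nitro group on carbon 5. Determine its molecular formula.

C8H14ClNO3S

Atom tally by fragment:
  CH3COCH2 → C:3 H:5 O:1
  CH(Cl) → C:1 H:1 Cl:1
  CH2 → C:1 H:2
  CH(SCH3) → C:2 H:4 S:1
  CH2NO2 → C:1 H:2 N:1 O:2
Element totals:
  C: 8
  H: 14
  Cl: 1
  N: 1
  O: 3
  S: 1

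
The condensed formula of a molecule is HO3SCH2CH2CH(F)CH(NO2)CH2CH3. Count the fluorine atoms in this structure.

Element totals:
  C: 6
  H: 12
  F: 1
  N: 1
  O: 5
  S: 1

1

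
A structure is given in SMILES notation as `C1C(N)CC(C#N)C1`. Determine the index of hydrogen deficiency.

Atom tally by fragment:
  cyclopentane ring core → C:5 H:10
  (− 2 ring H displaced by substituents)
  + NH2 → N:1 H:2
  + CN → C:1 N:1
Element totals:
  C: 6
  H: 10
  N: 2
Molecular formula: C6H10N2.
DoU = (2C + 2 + N − H − X) / 2 = (2·6 + 2 + 2 − 10 − 0) / 2 = 3.

3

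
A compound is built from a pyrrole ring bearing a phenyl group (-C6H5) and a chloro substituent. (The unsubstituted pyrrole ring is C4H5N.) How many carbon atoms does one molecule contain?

10

Atom tally by fragment:
  pyrrole ring core → C:4 H:5 N:1
  (− 2 ring H displaced by substituents)
  + C6H5 → C:6 H:5
  + Cl → Cl:1
Element totals:
  C: 10
  H: 8
  Cl: 1
  N: 1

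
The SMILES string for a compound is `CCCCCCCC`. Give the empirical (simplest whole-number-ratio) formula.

Atom tally by fragment:
  CH3 → C:1 H:3
  CH2 → C:1 H:2
  CH2 → C:1 H:2
  CH2 → C:1 H:2
  CH2 → C:1 H:2
  CH2 → C:1 H:2
  CH2 → C:1 H:2
  CH3 → C:1 H:3
Element totals:
  C: 8
  H: 18
Molecular formula: C8H18.
gcd of subscripts = 2; dividing each by 2:
  C: 8/2 = 4
  H: 18/2 = 9

C4H9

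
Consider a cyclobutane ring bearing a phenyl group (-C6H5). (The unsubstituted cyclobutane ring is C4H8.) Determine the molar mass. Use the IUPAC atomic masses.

Atom tally by fragment:
  cyclobutane ring core → C:4 H:8
  (− 1 ring H displaced by substituents)
  + C6H5 → C:6 H:5
Element totals:
  C: 10
  H: 12
Molecular formula: C10H12.
  M = 10(12.011) + 12(1.008)
    = 120.110 + 12.096 = 132.206

132.21 g/mol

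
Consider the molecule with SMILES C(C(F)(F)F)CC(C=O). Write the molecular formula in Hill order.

C5H7F3O

Atom tally by fragment:
  F3CCH2 → C:2 H:2 F:3
  CH2 → C:1 H:2
  CH2CHO → C:2 H:3 O:1
Element totals:
  C: 5
  H: 7
  F: 3
  O: 1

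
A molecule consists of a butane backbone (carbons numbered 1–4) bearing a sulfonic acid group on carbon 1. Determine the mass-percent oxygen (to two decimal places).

Atom tally by fragment:
  HO3SCH2 → C:1 H:3 S:1 O:3
  CH2 → C:1 H:2
  CH2 → C:1 H:2
  CH3 → C:1 H:3
Element totals:
  C: 4
  H: 10
  O: 3
  S: 1
Molecular formula: C4H10O3S.
Molar mass = 138.181 g/mol.
Mass from O: 3 × 15.999 = 47.997 g/mol.
%O = 47.997 / 138.181 × 100 = 34.73%.

34.73%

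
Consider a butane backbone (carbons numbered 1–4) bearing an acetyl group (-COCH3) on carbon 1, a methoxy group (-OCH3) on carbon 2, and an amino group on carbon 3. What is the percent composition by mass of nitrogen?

Atom tally by fragment:
  CH3COCH2 → C:3 H:5 O:1
  CH(OCH3) → C:2 H:4 O:1
  CH(NH2) → C:1 H:3 N:1
  CH3 → C:1 H:3
Element totals:
  C: 7
  H: 15
  N: 1
  O: 2
Molecular formula: C7H15NO2.
Molar mass = 145.202 g/mol.
Mass from N: 1 × 14.007 = 14.007 g/mol.
%N = 14.007 / 145.202 × 100 = 9.65%.

9.65%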